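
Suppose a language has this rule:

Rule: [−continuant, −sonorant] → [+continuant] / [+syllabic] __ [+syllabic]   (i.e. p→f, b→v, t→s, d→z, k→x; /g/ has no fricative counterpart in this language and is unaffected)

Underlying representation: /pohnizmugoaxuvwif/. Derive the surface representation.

pohnizmugoaxuvwif

No segment of /pohnizmugoaxuvwif/ meets the structural description of the rule, so the form surfaces unchanged.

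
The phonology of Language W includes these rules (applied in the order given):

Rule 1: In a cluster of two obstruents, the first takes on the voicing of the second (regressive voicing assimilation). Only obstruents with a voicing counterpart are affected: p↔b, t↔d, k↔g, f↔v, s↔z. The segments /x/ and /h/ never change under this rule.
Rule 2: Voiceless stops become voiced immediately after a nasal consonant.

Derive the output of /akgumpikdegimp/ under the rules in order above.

Rule 1 (regressive voicing assimilation): /k/ precedes the voiced obstruent /g/, so it voices to [g] by assimilation. /k/ precedes the voiced obstruent /d/, so it voices to [g] by assimilation. /akgumpikdegimp/ → aggumpigdegimp.
Rule 2 (post-nasal voicing): /p/ is a voiceless stop immediately after the nasal /m/, so it voices to [b]. /p/ is a voiceless stop immediately after the nasal /m/, so it voices to [b]. /aggumpigdegimp/ → aggumbigdegimb.

aggumbigdegimb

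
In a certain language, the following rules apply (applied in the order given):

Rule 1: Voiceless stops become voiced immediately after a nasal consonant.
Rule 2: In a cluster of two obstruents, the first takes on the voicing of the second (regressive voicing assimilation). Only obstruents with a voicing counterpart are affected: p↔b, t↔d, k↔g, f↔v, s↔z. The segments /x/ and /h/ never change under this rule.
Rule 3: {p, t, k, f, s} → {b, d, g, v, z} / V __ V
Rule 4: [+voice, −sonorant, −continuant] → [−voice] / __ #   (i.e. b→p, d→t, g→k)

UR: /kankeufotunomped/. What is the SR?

kangeuvodunombet

Rule 1 (post-nasal voicing): /k/ is a voiceless stop immediately after the nasal /n/, so it voices to [g]. /p/ is a voiceless stop immediately after the nasal /m/, so it voices to [b]. /kankeufotunomped/ → kangeufotunombed.
Rule 2 (regressive voicing assimilation): no segment meets the environment; /kangeufotunombed/ is unchanged.
Rule 3 (intervocalic voicing): /f/ is a voiceless obstruent between vowels /u/ and /o/, so it voices to [v]. /t/ is a voiceless obstruent between vowels /o/ and /u/, so it voices to [d]. /kangeufotunombed/ → kangeuvodunombed.
Rule 4 (final devoicing): /d/ is a voiced stop in word-final position, so it devoices to [t]. /kangeuvodunombed/ → kangeuvodunombet.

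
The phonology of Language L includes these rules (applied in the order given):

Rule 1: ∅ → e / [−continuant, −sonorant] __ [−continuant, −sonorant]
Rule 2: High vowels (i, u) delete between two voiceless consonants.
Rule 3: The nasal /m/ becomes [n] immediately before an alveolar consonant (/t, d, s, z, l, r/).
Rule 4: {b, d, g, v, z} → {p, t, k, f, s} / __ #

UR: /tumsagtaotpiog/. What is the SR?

tunsagetaotepiok

Rule 1 (stop-cluster e-epenthesis): /g/ and /t/ form a stop–stop cluster, so [e] is inserted between them. /t/ and /p/ form a stop–stop cluster, so [e] is inserted between them. /tumsagtaotpiog/ → tumsagetaotepiog.
Rule 2 (high vowel syncope): no segment meets the environment; /tumsagetaotepiog/ is unchanged.
Rule 3 (nasal place assimilation): /m/ precedes the alveolar consonant /s/, so it assimilates in place to [n]. /tumsagetaotepiog/ → tunsagetaotepiog.
Rule 4 (final devoicing): /g/ is a voiced obstruent in word-final position, so it devoices to [k]. /tunsagetaotepiog/ → tunsagetaotepiok.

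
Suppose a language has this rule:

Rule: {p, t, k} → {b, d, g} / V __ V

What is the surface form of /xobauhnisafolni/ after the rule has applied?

No segment of /xobauhnisafolni/ meets the structural description of the rule, so the form surfaces unchanged.

xobauhnisafolni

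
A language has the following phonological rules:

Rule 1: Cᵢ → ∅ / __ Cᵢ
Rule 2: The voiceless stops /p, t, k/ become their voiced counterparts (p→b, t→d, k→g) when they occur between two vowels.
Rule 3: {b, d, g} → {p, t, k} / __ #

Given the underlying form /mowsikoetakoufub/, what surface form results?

Rule 1 (degemination): no segment meets the environment; /mowsikoetakoufub/ is unchanged.
Rule 2 (intervocalic voicing): /k/ is a voiceless stop between vowels /i/ and /o/, so it voices to [g]. /t/ is a voiceless stop between vowels /e/ and /a/, so it voices to [d]. /k/ is a voiceless stop between vowels /a/ and /o/, so it voices to [g]. /mowsikoetakoufub/ → mowsigoedagoufub.
Rule 3 (final devoicing): /b/ is a voiced stop in word-final position, so it devoices to [p]. /mowsigoedagoufub/ → mowsigoedagoufup.

mowsigoedagoufup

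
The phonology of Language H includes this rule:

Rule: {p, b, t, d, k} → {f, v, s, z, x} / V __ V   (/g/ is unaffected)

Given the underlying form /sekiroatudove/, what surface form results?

sexiroasuzove

/k/ is a stop between vowels /e/ and /i/, so it spirantizes to the fricative [x].
/t/ is a stop between vowels /a/ and /u/, so it spirantizes to the fricative [s].
/d/ is a stop between vowels /u/ and /o/, so it spirantizes to the fricative [z].
Surface form: [sexiroasuzove].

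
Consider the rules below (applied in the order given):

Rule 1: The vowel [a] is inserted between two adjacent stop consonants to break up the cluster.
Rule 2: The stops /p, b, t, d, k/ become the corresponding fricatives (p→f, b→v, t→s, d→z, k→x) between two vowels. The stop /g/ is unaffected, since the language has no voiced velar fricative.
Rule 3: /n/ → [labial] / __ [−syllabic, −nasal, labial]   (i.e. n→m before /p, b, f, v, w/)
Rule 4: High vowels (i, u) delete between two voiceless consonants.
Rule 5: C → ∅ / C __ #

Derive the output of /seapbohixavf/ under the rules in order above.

seafavohxav

Rule 1 (stop-cluster a-epenthesis): /p/ and /b/ form a stop–stop cluster, so [a] is inserted between them. /seapbohixavf/ → seapabohixavf.
Rule 2 (intervocalic spirantization): /p/ is a stop between vowels /a/ and /a/, so it spirantizes to the fricative [f]. /b/ is a stop between vowels /a/ and /o/, so it spirantizes to the fricative [v]. /seapabohixavf/ → seafavohixavf.
Rule 3 (nasal place assimilation): no segment meets the environment; /seafavohixavf/ is unchanged.
Rule 4 (high vowel syncope): /i/ is a high vowel flanked by voiceless consonants /h/ and /x/, so it deletes. /seafavohixavf/ → seafavohxavf.
Rule 5 (final cluster simplification): /f/ is the second consonant of a word-final cluster /vf/, so it deletes. /seafavohxavf/ → seafavohxav.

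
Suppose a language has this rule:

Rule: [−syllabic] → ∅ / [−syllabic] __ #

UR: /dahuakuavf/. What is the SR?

dahuakuav

/f/ is the second consonant of a word-final cluster /vf/, so it deletes.
Surface form: [dahuakuav].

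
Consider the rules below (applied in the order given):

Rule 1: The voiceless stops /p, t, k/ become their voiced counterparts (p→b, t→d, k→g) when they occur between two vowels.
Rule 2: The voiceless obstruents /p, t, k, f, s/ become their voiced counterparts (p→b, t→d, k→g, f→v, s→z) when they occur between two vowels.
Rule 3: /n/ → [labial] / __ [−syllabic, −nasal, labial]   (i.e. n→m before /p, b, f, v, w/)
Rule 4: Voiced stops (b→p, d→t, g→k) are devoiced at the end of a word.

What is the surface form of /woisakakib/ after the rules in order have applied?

Rule 1 (intervocalic voicing): /k/ is a voiceless stop between vowels /a/ and /a/, so it voices to [g]. /k/ is a voiceless stop between vowels /a/ and /i/, so it voices to [g]. /woisakakib/ → woisagagib.
Rule 2 (intervocalic voicing): /s/ is a voiceless obstruent between vowels /i/ and /a/, so it voices to [z]. /woisagagib/ → woizagagib.
Rule 3 (nasal place assimilation): no segment meets the environment; /woizagagib/ is unchanged.
Rule 4 (final devoicing): /b/ is a voiced stop in word-final position, so it devoices to [p]. /woizagagib/ → woizagagip.

woizagagip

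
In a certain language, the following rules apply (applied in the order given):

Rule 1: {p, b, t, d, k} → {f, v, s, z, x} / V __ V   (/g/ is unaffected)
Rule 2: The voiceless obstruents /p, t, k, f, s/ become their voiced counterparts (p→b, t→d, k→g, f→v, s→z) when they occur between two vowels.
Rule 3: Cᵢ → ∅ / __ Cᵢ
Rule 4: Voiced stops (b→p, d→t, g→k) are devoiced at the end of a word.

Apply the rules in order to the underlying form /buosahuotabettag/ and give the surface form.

buozahuozavetak

Rule 1 (intervocalic spirantization): /t/ is a stop between vowels /o/ and /a/, so it spirantizes to the fricative [s]. /b/ is a stop between vowels /a/ and /e/, so it spirantizes to the fricative [v]. /buosahuotabettag/ → buosahuosavettag.
Rule 2 (intervocalic voicing): /s/ is a voiceless obstruent between vowels /o/ and /a/, so it voices to [z]. /s/ is a voiceless obstruent between vowels /o/ and /a/, so it voices to [z]. /buosahuosavettag/ → buozahuozavettag.
Rule 3 (degemination): /tt/ is a geminate; the first /t/ deletes. /buozahuozavettag/ → buozahuozavetag.
Rule 4 (final devoicing): /g/ is a voiced stop in word-final position, so it devoices to [k]. /buozahuozavetag/ → buozahuozavetak.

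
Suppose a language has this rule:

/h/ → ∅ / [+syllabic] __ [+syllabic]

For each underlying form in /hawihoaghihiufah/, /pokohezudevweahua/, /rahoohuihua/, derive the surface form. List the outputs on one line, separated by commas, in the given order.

hawioaghiiufah, pokoezudevweaua, raoouiua

/hawihoaghihiufah/: /h/ occurs between vowels /i/ and /o/, so it deletes. /h/ occurs between vowels /i/ and /i/, so it deletes. → [hawioaghiiufah].
/pokohezudevweahua/: /h/ occurs between vowels /o/ and /e/, so it deletes. /h/ occurs between vowels /a/ and /u/, so it deletes. → [pokoezudevweaua].
/rahoohuihua/: /h/ occurs between vowels /a/ and /o/, so it deletes. /h/ occurs between vowels /o/ and /u/, so it deletes. /h/ occurs between vowels /i/ and /u/, so it deletes. → [raoouiua].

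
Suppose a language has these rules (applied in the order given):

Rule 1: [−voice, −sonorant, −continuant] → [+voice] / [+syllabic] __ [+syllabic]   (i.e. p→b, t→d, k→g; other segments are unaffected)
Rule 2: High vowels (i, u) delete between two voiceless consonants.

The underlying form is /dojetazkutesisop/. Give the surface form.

dojedazkudessop

Rule 1 (intervocalic voicing): /t/ is a voiceless stop between vowels /e/ and /a/, so it voices to [d]. /t/ is a voiceless stop between vowels /u/ and /e/, so it voices to [d]. /dojetazkutesisop/ → dojedazkudesisop.
Rule 2 (high vowel syncope): /i/ is a high vowel flanked by voiceless consonants /s/ and /s/, so it deletes. /dojedazkudesisop/ → dojedazkudessop.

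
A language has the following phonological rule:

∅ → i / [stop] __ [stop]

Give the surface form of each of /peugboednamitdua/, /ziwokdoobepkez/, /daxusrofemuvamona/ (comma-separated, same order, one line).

peugiboednamitidua, ziwokidoobepikez, daxusrofemuvamona

/peugboednamitdua/: /g/ and /b/ form a stop–stop cluster, so [i] is inserted between them. /t/ and /d/ form a stop–stop cluster, so [i] is inserted between them. → [peugiboednamitidua].
/ziwokdoobepkez/: /k/ and /d/ form a stop–stop cluster, so [i] is inserted between them. /p/ and /k/ form a stop–stop cluster, so [i] is inserted between them. → [ziwokidoobepikez].
/daxusrofemuvamona/: the rule's environment is not met; surfaces unchanged as [daxusrofemuvamona].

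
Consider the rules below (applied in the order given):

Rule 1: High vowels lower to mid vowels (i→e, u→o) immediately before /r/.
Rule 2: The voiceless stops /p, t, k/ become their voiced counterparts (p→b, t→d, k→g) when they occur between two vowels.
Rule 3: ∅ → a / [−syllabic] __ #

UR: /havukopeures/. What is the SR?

havugobeoresa

Rule 1 (pre-rhotic lowering): /u/ is a high vowel immediately before /r/, so it lowers to [o]. /havukopeures/ → havukopeores.
Rule 2 (intervocalic voicing): /k/ is a voiceless stop between vowels /u/ and /o/, so it voices to [g]. /p/ is a voiceless stop between vowels /o/ and /e/, so it voices to [b]. /havukopeores/ → havugobeores.
Rule 3 (final a-epenthesis): the form ends in the consonant /s/, so [a] is inserted word-finally. /havugobeores/ → havugobeoresa.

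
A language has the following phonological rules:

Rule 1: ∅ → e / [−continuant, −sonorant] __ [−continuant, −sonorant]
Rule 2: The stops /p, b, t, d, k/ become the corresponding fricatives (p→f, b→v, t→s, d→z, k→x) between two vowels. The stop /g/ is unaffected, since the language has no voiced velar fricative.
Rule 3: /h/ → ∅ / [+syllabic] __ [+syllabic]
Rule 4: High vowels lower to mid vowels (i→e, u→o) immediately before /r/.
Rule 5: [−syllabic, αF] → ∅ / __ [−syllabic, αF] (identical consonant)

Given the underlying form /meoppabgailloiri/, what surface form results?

Rule 1 (stop-cluster e-epenthesis): /p/ and /p/ form a stop–stop cluster, so [e] is inserted between them. /b/ and /g/ form a stop–stop cluster, so [e] is inserted between them. /meoppabgailloiri/ → meopepabegailloiri.
Rule 2 (intervocalic spirantization): /p/ is a stop between vowels /o/ and /e/, so it spirantizes to the fricative [f]. /p/ is a stop between vowels /e/ and /a/, so it spirantizes to the fricative [f]. /b/ is a stop between vowels /a/ and /e/, so it spirantizes to the fricative [v]. /meopepabegailloiri/ → meofefavegailloiri.
Rule 3 (intervocalic h-deletion): no segment meets the environment; /meofefavegailloiri/ is unchanged.
Rule 4 (pre-rhotic lowering): /i/ is a high vowel immediately before /r/, so it lowers to [e]. /meofefavegailloiri/ → meofefavegailloeri.
Rule 5 (degemination): /ll/ is a geminate; the first /l/ deletes. /meofefavegailloeri/ → meofefavegailoeri.

meofefavegailoeri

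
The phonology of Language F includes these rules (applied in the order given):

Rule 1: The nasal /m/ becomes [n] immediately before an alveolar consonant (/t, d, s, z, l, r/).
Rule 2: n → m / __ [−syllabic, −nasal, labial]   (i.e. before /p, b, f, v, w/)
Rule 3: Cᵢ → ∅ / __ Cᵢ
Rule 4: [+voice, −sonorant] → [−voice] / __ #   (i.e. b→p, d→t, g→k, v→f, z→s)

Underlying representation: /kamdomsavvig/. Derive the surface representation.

Rule 1 (nasal place assimilation): /m/ precedes the alveolar consonant /d/, so it assimilates in place to [n]. /m/ precedes the alveolar consonant /s/, so it assimilates in place to [n]. /kamdomsavvig/ → kandonsavvig.
Rule 2 (nasal place assimilation): no segment meets the environment; /kandonsavvig/ is unchanged.
Rule 3 (degemination): /vv/ is a geminate; the first /v/ deletes. /kandonsavvig/ → kandonsavig.
Rule 4 (final devoicing): /g/ is a voiced obstruent in word-final position, so it devoices to [k]. /kandonsavig/ → kandonsavik.

kandonsavik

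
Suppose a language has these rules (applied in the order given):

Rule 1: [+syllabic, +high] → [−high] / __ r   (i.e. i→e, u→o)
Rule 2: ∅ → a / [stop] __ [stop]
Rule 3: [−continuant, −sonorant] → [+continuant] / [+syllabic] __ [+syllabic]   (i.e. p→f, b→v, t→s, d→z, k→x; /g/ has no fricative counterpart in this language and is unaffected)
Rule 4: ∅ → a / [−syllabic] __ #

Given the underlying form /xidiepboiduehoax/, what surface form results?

Rule 1 (pre-rhotic lowering): no segment meets the environment; /xidiepboiduehoax/ is unchanged.
Rule 2 (stop-cluster a-epenthesis): /p/ and /b/ form a stop–stop cluster, so [a] is inserted between them. /xidiepboiduehoax/ → xidiepaboiduehoax.
Rule 3 (intervocalic spirantization): /d/ is a stop between vowels /i/ and /i/, so it spirantizes to the fricative [z]. /p/ is a stop between vowels /e/ and /a/, so it spirantizes to the fricative [f]. /b/ is a stop between vowels /a/ and /o/, so it spirantizes to the fricative [v]. /d/ is a stop between vowels /i/ and /u/, so it spirantizes to the fricative [z]. /xidiepaboiduehoax/ → xiziefavoizuehoax.
Rule 4 (final a-epenthesis): the form ends in the consonant /x/, so [a] is inserted word-finally. /xiziefavoizuehoax/ → xiziefavoizuehoaxa.

xiziefavoizuehoaxa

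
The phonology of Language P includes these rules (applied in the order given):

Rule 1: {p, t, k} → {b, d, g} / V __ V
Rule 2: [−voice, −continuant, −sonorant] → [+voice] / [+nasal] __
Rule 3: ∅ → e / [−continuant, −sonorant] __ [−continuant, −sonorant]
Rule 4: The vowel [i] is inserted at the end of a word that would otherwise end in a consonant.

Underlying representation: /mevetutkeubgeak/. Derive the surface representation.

mevedutekeubegeaki

Rule 1 (intervocalic voicing): /t/ is a voiceless stop between vowels /e/ and /u/, so it voices to [d]. /mevetutkeubgeak/ → mevedutkeubgeak.
Rule 2 (post-nasal voicing): no segment meets the environment; /mevedutkeubgeak/ is unchanged.
Rule 3 (stop-cluster e-epenthesis): /t/ and /k/ form a stop–stop cluster, so [e] is inserted between them. /b/ and /g/ form a stop–stop cluster, so [e] is inserted between them. /mevedutkeubgeak/ → mevedutekeubegeak.
Rule 4 (final i-epenthesis): the form ends in the consonant /k/, so [i] is inserted word-finally. /mevedutekeubegeak/ → mevedutekeubegeaki.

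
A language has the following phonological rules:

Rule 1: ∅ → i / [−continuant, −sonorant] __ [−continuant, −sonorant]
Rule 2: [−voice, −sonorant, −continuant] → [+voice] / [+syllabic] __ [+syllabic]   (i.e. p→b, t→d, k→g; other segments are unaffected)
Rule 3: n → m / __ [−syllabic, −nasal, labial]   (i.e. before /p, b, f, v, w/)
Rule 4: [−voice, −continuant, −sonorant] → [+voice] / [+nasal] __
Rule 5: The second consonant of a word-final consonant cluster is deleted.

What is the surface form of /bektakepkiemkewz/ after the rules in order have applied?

Rule 1 (stop-cluster i-epenthesis): /k/ and /t/ form a stop–stop cluster, so [i] is inserted between them. /p/ and /k/ form a stop–stop cluster, so [i] is inserted between them. /bektakepkiemkewz/ → bekitakepikiemkewz.
Rule 2 (intervocalic voicing): /k/ is a voiceless stop between vowels /e/ and /i/, so it voices to [g]. /t/ is a voiceless stop between vowels /i/ and /a/, so it voices to [d]. /k/ is a voiceless stop between vowels /a/ and /e/, so it voices to [g]. /p/ is a voiceless stop between vowels /e/ and /i/, so it voices to [b]. /k/ is a voiceless stop between vowels /i/ and /i/, so it voices to [g]. /bekitakepikiemkewz/ → begidagebigiemkewz.
Rule 3 (nasal place assimilation): no segment meets the environment; /begidagebigiemkewz/ is unchanged.
Rule 4 (post-nasal voicing): /k/ is a voiceless stop immediately after the nasal /m/, so it voices to [g]. /begidagebigiemkewz/ → begidagebigiemgewz.
Rule 5 (final cluster simplification): /z/ is the second consonant of a word-final cluster /wz/, so it deletes. /begidagebigiemgewz/ → begidagebigiemgew.

begidagebigiemgew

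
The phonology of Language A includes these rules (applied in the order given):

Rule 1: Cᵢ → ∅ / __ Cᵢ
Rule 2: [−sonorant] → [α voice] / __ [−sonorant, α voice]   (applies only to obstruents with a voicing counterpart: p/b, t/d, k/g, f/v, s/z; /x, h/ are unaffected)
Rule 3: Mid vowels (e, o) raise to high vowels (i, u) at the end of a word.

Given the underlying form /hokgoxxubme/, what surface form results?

hoggoxubmi

Rule 1 (degemination): /xx/ is a geminate; the first /x/ deletes. /hokgoxxubme/ → hokgoxubme.
Rule 2 (regressive voicing assimilation): /k/ precedes the voiced obstruent /g/, so it voices to [g] by assimilation. /hokgoxubme/ → hoggoxubme.
Rule 3 (final vowel raising): /e/ is a mid vowel in word-final position, so it raises to [i]. /hoggoxubme/ → hoggoxubmi.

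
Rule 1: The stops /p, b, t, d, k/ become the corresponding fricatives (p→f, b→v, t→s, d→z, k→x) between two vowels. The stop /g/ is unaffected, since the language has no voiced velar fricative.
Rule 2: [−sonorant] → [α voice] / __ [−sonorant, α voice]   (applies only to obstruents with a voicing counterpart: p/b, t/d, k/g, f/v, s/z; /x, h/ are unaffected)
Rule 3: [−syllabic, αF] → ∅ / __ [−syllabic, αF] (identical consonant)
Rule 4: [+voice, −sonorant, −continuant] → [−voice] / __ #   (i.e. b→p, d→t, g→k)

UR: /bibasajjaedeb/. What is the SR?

bivasajaezep

Rule 1 (intervocalic spirantization): /b/ is a stop between vowels /i/ and /a/, so it spirantizes to the fricative [v]. /d/ is a stop between vowels /e/ and /e/, so it spirantizes to the fricative [z]. /bibasajjaedeb/ → bivasajjaezeb.
Rule 2 (regressive voicing assimilation): no segment meets the environment; /bivasajjaezeb/ is unchanged.
Rule 3 (degemination): /jj/ is a geminate; the first /j/ deletes. /bivasajjaezeb/ → bivasajaezeb.
Rule 4 (final devoicing): /b/ is a voiced stop in word-final position, so it devoices to [p]. /bivasajaezeb/ → bivasajaezep.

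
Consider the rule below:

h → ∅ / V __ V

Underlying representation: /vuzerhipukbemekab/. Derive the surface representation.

No segment of /vuzerhipukbemekab/ meets the structural description of the rule, so the form surfaces unchanged.

vuzerhipukbemekab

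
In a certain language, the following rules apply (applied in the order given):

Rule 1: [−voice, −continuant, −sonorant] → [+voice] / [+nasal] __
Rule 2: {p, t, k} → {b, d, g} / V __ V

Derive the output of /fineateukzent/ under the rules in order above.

fineadeukzend

Rule 1 (post-nasal voicing): /t/ is a voiceless stop immediately after the nasal /n/, so it voices to [d]. /fineateukzent/ → fineateukzend.
Rule 2 (intervocalic voicing): /t/ is a voiceless stop between vowels /a/ and /e/, so it voices to [d]. /fineateukzend/ → fineadeukzend.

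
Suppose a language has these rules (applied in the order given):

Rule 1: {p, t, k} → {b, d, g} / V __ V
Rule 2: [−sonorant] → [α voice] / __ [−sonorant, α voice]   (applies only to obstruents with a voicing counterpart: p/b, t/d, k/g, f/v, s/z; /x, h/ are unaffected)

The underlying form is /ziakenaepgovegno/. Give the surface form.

ziagenaebgovegno

Rule 1 (intervocalic voicing): /k/ is a voiceless stop between vowels /a/ and /e/, so it voices to [g]. /ziakenaepgovegno/ → ziagenaepgovegno.
Rule 2 (regressive voicing assimilation): /p/ precedes the voiced obstruent /g/, so it voices to [b] by assimilation. /ziagenaepgovegno/ → ziagenaebgovegno.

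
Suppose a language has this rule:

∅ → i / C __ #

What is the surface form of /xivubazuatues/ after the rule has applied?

the form ends in the consonant /s/, so [i] is inserted word-finally.
Surface form: [xivubazuatuesi].

xivubazuatuesi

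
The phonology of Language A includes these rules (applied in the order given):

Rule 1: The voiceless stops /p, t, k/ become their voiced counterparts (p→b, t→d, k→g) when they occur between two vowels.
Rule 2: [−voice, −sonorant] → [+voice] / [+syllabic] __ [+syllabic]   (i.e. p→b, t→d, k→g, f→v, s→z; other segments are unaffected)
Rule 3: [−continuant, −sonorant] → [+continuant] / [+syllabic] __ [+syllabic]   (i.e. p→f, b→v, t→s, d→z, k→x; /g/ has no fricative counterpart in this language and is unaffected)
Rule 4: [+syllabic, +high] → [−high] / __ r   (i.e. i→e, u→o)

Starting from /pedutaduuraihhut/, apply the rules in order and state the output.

pezuzazuoraihhut

Rule 1 (intervocalic voicing): /t/ is a voiceless stop between vowels /u/ and /a/, so it voices to [d]. /pedutaduuraihhut/ → pedudaduuraihhut.
Rule 2 (intervocalic voicing): no segment meets the environment; /pedudaduuraihhut/ is unchanged.
Rule 3 (intervocalic spirantization): /d/ is a stop between vowels /e/ and /u/, so it spirantizes to the fricative [z]. /d/ is a stop between vowels /u/ and /a/, so it spirantizes to the fricative [z]. /d/ is a stop between vowels /a/ and /u/, so it spirantizes to the fricative [z]. /pedudaduuraihhut/ → pezuzazuuraihhut.
Rule 4 (pre-rhotic lowering): /u/ is a high vowel immediately before /r/, so it lowers to [o]. /pezuzazuuraihhut/ → pezuzazuoraihhut.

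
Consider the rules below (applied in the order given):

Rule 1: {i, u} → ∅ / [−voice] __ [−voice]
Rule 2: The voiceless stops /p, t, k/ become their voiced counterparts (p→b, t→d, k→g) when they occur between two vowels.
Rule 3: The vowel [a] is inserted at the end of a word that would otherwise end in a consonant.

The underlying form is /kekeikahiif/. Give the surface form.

Rule 1 (high vowel syncope): no segment meets the environment; /kekeikahiif/ is unchanged.
Rule 2 (intervocalic voicing): /k/ is a voiceless stop between vowels /e/ and /e/, so it voices to [g]. /k/ is a voiceless stop between vowels /i/ and /a/, so it voices to [g]. /kekeikahiif/ → kegeigahiif.
Rule 3 (final a-epenthesis): the form ends in the consonant /f/, so [a] is inserted word-finally. /kegeigahiif/ → kegeigahiifa.

kegeigahiifa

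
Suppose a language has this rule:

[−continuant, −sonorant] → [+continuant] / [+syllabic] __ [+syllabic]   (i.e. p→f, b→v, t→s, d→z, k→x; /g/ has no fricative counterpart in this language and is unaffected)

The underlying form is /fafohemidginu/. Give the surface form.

No segment of /fafohemidginu/ meets the structural description of the rule, so the form surfaces unchanged.

fafohemidginu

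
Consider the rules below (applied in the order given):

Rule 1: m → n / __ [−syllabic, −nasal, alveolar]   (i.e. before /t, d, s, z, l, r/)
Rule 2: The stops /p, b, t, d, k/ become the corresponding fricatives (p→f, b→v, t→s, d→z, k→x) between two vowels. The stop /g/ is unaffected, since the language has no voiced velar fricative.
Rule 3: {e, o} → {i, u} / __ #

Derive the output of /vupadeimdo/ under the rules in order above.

vufazeindu

Rule 1 (nasal place assimilation): /m/ precedes the alveolar consonant /d/, so it assimilates in place to [n]. /vupadeimdo/ → vupadeindo.
Rule 2 (intervocalic spirantization): /p/ is a stop between vowels /u/ and /a/, so it spirantizes to the fricative [f]. /d/ is a stop between vowels /a/ and /e/, so it spirantizes to the fricative [z]. /vupadeindo/ → vufazeindo.
Rule 3 (final vowel raising): /o/ is a mid vowel in word-final position, so it raises to [u]. /vufazeindo/ → vufazeindu.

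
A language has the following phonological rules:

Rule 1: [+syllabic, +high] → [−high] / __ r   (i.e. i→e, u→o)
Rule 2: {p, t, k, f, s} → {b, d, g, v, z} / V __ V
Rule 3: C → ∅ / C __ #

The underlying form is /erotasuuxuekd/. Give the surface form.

Rule 1 (pre-rhotic lowering): no segment meets the environment; /erotasuuxuekd/ is unchanged.
Rule 2 (intervocalic voicing): /t/ is a voiceless obstruent between vowels /o/ and /a/, so it voices to [d]. /s/ is a voiceless obstruent between vowels /a/ and /u/, so it voices to [z]. /erotasuuxuekd/ → erodazuuxuekd.
Rule 3 (final cluster simplification): /d/ is the second consonant of a word-final cluster /kd/, so it deletes. /erodazuuxuekd/ → erodazuuxuek.

erodazuuxuek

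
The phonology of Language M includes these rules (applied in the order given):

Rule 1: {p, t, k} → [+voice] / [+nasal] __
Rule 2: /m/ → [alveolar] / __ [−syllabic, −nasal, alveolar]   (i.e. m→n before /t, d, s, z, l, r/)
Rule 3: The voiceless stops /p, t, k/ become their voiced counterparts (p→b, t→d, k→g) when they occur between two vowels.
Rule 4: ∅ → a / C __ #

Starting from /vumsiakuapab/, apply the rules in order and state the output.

vunsiaguababa

Rule 1 (post-nasal voicing): no segment meets the environment; /vumsiakuapab/ is unchanged.
Rule 2 (nasal place assimilation): /m/ precedes the alveolar consonant /s/, so it assimilates in place to [n]. /vumsiakuapab/ → vunsiakuapab.
Rule 3 (intervocalic voicing): /k/ is a voiceless stop between vowels /a/ and /u/, so it voices to [g]. /p/ is a voiceless stop between vowels /a/ and /a/, so it voices to [b]. /vunsiakuapab/ → vunsiaguabab.
Rule 4 (final a-epenthesis): the form ends in the consonant /b/, so [a] is inserted word-finally. /vunsiaguabab/ → vunsiaguababa.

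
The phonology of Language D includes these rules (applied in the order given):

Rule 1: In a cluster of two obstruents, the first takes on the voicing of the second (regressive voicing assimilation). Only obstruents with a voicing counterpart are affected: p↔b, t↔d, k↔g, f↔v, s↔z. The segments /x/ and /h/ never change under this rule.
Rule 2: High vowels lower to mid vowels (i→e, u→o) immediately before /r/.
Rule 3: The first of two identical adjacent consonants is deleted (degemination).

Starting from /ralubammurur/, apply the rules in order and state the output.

ralubamoror

Rule 1 (regressive voicing assimilation): no segment meets the environment; /ralubammurur/ is unchanged.
Rule 2 (pre-rhotic lowering): /u/ is a high vowel immediately before /r/, so it lowers to [o]. /u/ is a high vowel immediately before /r/, so it lowers to [o]. /ralubammurur/ → ralubammoror.
Rule 3 (degemination): /mm/ is a geminate; the first /m/ deletes. /ralubammoror/ → ralubamoror.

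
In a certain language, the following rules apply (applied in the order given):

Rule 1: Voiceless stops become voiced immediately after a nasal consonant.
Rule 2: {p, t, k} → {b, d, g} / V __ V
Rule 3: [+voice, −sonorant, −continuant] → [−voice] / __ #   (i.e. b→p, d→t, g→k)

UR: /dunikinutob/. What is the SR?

duniginudop

Rule 1 (post-nasal voicing): no segment meets the environment; /dunikinutob/ is unchanged.
Rule 2 (intervocalic voicing): /k/ is a voiceless stop between vowels /i/ and /i/, so it voices to [g]. /t/ is a voiceless stop between vowels /u/ and /o/, so it voices to [d]. /dunikinutob/ → duniginudob.
Rule 3 (final devoicing): /b/ is a voiced stop in word-final position, so it devoices to [p]. /duniginudob/ → duniginudop.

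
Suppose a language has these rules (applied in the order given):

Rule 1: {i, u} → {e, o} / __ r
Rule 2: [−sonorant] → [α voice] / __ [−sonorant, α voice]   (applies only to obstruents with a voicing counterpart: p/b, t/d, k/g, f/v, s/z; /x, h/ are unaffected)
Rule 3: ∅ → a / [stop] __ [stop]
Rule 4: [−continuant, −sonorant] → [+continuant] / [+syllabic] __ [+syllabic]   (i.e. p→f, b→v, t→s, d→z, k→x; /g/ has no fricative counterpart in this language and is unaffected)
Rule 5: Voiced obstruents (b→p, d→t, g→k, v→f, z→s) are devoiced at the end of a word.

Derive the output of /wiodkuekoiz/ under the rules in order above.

Rule 1 (pre-rhotic lowering): no segment meets the environment; /wiodkuekoiz/ is unchanged.
Rule 2 (regressive voicing assimilation): /d/ precedes the voiceless obstruent /k/, so it devoices to [t] by assimilation. /wiodkuekoiz/ → wiotkuekoiz.
Rule 3 (stop-cluster a-epenthesis): /t/ and /k/ form a stop–stop cluster, so [a] is inserted between them. /wiotkuekoiz/ → wiotakuekoiz.
Rule 4 (intervocalic spirantization): /t/ is a stop between vowels /o/ and /a/, so it spirantizes to the fricative [s]. /k/ is a stop between vowels /a/ and /u/, so it spirantizes to the fricative [x]. /k/ is a stop between vowels /e/ and /o/, so it spirantizes to the fricative [x]. /wiotakuekoiz/ → wiosaxuexoiz.
Rule 5 (final devoicing): /z/ is a voiced obstruent in word-final position, so it devoices to [s]. /wiosaxuexoiz/ → wiosaxuexois.

wiosaxuexois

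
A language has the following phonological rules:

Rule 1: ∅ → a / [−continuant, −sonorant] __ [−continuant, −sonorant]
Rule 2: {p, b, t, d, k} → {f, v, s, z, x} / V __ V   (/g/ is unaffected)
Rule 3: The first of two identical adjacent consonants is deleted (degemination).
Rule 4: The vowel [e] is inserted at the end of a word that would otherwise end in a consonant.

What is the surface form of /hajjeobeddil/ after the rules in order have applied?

Rule 1 (stop-cluster a-epenthesis): /d/ and /d/ form a stop–stop cluster, so [a] is inserted between them. /hajjeobeddil/ → hajjeobedadil.
Rule 2 (intervocalic spirantization): /b/ is a stop between vowels /o/ and /e/, so it spirantizes to the fricative [v]. /d/ is a stop between vowels /e/ and /a/, so it spirantizes to the fricative [z]. /d/ is a stop between vowels /a/ and /i/, so it spirantizes to the fricative [z]. /hajjeobedadil/ → hajjeovezazil.
Rule 3 (degemination): /jj/ is a geminate; the first /j/ deletes. /hajjeovezazil/ → hajeovezazil.
Rule 4 (final e-epenthesis): the form ends in the consonant /l/, so [e] is inserted word-finally. /hajeovezazil/ → hajeovezazile.

hajeovezazile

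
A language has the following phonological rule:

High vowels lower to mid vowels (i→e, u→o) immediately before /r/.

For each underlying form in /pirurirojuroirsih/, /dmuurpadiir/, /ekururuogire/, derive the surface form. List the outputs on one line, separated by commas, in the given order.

perorerojoroersih, dmuorpadier, ekororuogere

/pirurirojuroirsih/: /i/ is a high vowel immediately before /r/, so it lowers to [e]. /u/ is a high vowel immediately before /r/, so it lowers to [o]. /i/ is a high vowel immediately before /r/, so it lowers to [e]. /u/ is a high vowel immediately before /r/, so it lowers to [o]. /i/ is a high vowel immediately before /r/, so it lowers to [e]. → [perorerojoroersih].
/dmuurpadiir/: /u/ is a high vowel immediately before /r/, so it lowers to [o]. /i/ is a high vowel immediately before /r/, so it lowers to [e]. → [dmuorpadier].
/ekururuogire/: /u/ is a high vowel immediately before /r/, so it lowers to [o]. /u/ is a high vowel immediately before /r/, so it lowers to [o]. /i/ is a high vowel immediately before /r/, so it lowers to [e]. → [ekororuogere].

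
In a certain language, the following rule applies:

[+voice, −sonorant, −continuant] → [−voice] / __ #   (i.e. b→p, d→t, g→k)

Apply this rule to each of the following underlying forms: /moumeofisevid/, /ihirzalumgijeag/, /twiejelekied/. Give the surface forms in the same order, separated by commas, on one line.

/moumeofisevid/: /d/ is a voiced stop in word-final position, so it devoices to [t]. → [moumeofisevit].
/ihirzalumgijeag/: /g/ is a voiced stop in word-final position, so it devoices to [k]. → [ihirzalumgijeak].
/twiejelekied/: /d/ is a voiced stop in word-final position, so it devoices to [t]. → [twiejelekiet].

moumeofisevit, ihirzalumgijeak, twiejelekiet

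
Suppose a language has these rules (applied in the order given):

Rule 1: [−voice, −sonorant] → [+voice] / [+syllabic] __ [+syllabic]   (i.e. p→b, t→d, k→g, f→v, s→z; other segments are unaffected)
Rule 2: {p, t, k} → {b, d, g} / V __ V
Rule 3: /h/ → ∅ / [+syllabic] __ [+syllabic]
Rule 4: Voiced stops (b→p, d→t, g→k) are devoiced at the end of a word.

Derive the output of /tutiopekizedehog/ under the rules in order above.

tudiobegizedeok

Rule 1 (intervocalic voicing): /t/ is a voiceless obstruent between vowels /u/ and /i/, so it voices to [d]. /p/ is a voiceless obstruent between vowels /o/ and /e/, so it voices to [b]. /k/ is a voiceless obstruent between vowels /e/ and /i/, so it voices to [g]. /tutiopekizedehog/ → tudiobegizedehog.
Rule 2 (intervocalic voicing): no segment meets the environment; /tudiobegizedehog/ is unchanged.
Rule 3 (intervocalic h-deletion): /h/ occurs between vowels /e/ and /o/, so it deletes. /tudiobegizedehog/ → tudiobegizedeog.
Rule 4 (final devoicing): /g/ is a voiced stop in word-final position, so it devoices to [k]. /tudiobegizedeog/ → tudiobegizedeok.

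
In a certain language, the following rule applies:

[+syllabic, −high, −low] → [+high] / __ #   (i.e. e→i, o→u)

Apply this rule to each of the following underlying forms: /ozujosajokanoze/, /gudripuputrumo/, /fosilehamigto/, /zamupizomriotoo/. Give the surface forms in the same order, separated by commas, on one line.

ozujosajokanozi, gudripuputrumu, fosilehamigtu, zamupizomriotou

/ozujosajokanoze/: /e/ is a mid vowel in word-final position, so it raises to [i]. → [ozujosajokanozi].
/gudripuputrumo/: /o/ is a mid vowel in word-final position, so it raises to [u]. → [gudripuputrumu].
/fosilehamigto/: /o/ is a mid vowel in word-final position, so it raises to [u]. → [fosilehamigtu].
/zamupizomriotoo/: /o/ is a mid vowel in word-final position, so it raises to [u]. → [zamupizomriotou].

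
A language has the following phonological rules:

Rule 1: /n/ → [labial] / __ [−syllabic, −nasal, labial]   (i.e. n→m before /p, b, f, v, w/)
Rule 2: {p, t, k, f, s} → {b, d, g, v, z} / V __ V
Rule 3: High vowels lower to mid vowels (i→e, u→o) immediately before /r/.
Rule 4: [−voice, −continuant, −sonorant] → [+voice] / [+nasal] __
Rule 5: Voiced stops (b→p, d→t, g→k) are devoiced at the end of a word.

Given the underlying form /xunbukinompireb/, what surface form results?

xumbuginomberep

Rule 1 (nasal place assimilation): /n/ precedes the labial consonant /b/, so it assimilates in place to [m]. /xunbukinompireb/ → xumbukinompireb.
Rule 2 (intervocalic voicing): /k/ is a voiceless obstruent between vowels /u/ and /i/, so it voices to [g]. /xumbukinompireb/ → xumbuginompireb.
Rule 3 (pre-rhotic lowering): /i/ is a high vowel immediately before /r/, so it lowers to [e]. /xumbuginompireb/ → xumbuginompereb.
Rule 4 (post-nasal voicing): /p/ is a voiceless stop immediately after the nasal /m/, so it voices to [b]. /xumbuginompereb/ → xumbuginombereb.
Rule 5 (final devoicing): /b/ is a voiced stop in word-final position, so it devoices to [p]. /xumbuginombereb/ → xumbuginomberep.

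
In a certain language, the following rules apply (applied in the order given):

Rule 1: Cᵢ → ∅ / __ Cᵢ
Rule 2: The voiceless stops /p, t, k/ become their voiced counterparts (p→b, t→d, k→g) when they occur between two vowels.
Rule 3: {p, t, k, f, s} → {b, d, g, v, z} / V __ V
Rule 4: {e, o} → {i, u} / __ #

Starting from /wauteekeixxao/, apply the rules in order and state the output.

waudeegeixau

Rule 1 (degemination): /xx/ is a geminate; the first /x/ deletes. /wauteekeixxao/ → wauteekeixao.
Rule 2 (intervocalic voicing): /t/ is a voiceless stop between vowels /u/ and /e/, so it voices to [d]. /k/ is a voiceless stop between vowels /e/ and /e/, so it voices to [g]. /wauteekeixao/ → waudeegeixao.
Rule 3 (intervocalic voicing): no segment meets the environment; /waudeegeixao/ is unchanged.
Rule 4 (final vowel raising): /o/ is a mid vowel in word-final position, so it raises to [u]. /waudeegeixao/ → waudeegeixau.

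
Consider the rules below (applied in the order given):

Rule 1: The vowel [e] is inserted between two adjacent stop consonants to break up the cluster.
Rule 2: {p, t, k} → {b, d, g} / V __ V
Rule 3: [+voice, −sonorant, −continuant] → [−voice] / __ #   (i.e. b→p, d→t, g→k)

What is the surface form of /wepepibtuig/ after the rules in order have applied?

Rule 1 (stop-cluster e-epenthesis): /b/ and /t/ form a stop–stop cluster, so [e] is inserted between them. /wepepibtuig/ → wepepibetuig.
Rule 2 (intervocalic voicing): /p/ is a voiceless stop between vowels /e/ and /e/, so it voices to [b]. /p/ is a voiceless stop between vowels /e/ and /i/, so it voices to [b]. /t/ is a voiceless stop between vowels /e/ and /u/, so it voices to [d]. /wepepibetuig/ → webebibeduig.
Rule 3 (final devoicing): /g/ is a voiced stop in word-final position, so it devoices to [k]. /webebibeduig/ → webebibeduik.

webebibeduik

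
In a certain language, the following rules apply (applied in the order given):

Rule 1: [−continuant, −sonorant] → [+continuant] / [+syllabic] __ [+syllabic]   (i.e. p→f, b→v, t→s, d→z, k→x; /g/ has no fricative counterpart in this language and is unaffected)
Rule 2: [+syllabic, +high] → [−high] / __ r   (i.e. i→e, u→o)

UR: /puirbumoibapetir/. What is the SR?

Rule 1 (intervocalic spirantization): /b/ is a stop between vowels /i/ and /a/, so it spirantizes to the fricative [v]. /p/ is a stop between vowels /a/ and /e/, so it spirantizes to the fricative [f]. /t/ is a stop between vowels /e/ and /i/, so it spirantizes to the fricative [s]. /puirbumoibapetir/ → puirbumoivafesir.
Rule 2 (pre-rhotic lowering): /i/ is a high vowel immediately before /r/, so it lowers to [e]. /i/ is a high vowel immediately before /r/, so it lowers to [e]. /puirbumoivafesir/ → puerbumoivafeser.

puerbumoivafeser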